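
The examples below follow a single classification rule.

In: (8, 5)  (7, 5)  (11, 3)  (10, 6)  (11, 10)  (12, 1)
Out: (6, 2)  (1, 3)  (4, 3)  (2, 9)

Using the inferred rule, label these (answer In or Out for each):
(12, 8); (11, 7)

In, In

The pattern is that an item is 'In' exactly when: sum ≥ 12.
(12, 8): 12+8 = 20 — meets the rule, so In.
(11, 7): 11+7 = 18 — meets the rule, so In.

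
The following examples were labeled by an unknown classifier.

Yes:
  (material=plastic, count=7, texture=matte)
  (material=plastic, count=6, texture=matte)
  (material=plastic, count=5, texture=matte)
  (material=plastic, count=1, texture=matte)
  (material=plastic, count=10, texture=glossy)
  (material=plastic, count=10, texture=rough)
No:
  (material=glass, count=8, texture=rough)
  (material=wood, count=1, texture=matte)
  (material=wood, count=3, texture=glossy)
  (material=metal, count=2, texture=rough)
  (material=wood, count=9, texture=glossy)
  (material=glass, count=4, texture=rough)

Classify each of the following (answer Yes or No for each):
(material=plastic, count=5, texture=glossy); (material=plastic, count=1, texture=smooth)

Yes, Yes

Comparing the two groups points to one rule — material is plastic.
(material=plastic, count=5, texture=glossy): material is plastic, passes → Yes.
(material=plastic, count=1, texture=smooth): material is plastic, passes → Yes.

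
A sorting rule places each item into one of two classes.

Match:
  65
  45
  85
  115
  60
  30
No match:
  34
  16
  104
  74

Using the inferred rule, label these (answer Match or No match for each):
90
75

Match, Match

The classifier is using: multiple of 5.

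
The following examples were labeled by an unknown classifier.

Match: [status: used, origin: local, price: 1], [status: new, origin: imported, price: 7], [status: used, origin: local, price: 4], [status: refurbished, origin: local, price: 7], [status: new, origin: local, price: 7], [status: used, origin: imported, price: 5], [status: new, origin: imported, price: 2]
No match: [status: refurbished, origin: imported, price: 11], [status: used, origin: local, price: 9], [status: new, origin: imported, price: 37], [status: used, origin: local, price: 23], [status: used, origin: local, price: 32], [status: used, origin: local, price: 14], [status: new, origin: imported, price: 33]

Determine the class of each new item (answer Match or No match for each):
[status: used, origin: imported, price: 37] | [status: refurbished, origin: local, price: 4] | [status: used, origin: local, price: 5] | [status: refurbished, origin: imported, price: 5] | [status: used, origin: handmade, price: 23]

No match, Match, Match, Match, No match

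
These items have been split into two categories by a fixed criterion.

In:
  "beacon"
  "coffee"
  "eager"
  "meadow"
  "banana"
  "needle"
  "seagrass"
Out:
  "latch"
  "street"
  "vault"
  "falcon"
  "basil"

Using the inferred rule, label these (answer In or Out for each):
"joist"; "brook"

Out, Out

The rule appears to be: has ≥ 3 vowels.
"joist": 2 vowels — does not fit, so Out.
"brook": 2 vowels — does not fit, so Out.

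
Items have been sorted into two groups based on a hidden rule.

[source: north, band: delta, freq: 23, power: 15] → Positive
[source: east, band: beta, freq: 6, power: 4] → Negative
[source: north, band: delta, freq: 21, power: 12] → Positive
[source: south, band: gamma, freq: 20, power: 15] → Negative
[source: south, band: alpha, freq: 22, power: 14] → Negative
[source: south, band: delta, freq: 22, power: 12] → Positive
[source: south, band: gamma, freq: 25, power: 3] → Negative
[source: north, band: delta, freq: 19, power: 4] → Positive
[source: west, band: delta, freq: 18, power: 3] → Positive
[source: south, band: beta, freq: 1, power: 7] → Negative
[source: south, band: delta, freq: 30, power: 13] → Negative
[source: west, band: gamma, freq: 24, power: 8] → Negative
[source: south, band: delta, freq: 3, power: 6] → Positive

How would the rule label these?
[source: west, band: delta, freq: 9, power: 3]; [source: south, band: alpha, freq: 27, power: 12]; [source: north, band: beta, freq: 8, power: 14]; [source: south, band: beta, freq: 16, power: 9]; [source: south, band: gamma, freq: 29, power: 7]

The simplest hypothesis consistent with all the labels is: band is delta AND freq ≤ 23.
[source: west, band: delta, freq: 9, power: 3] → band is delta, freq = 9 → Positive.
[source: south, band: alpha, freq: 27, power: 12] → band is alpha, freq = 27 → Negative.
[source: north, band: beta, freq: 8, power: 14] → band is beta, freq = 8 → Negative.
[source: south, band: beta, freq: 16, power: 9] → band is beta, freq = 16 → Negative.
[source: south, band: gamma, freq: 29, power: 7] → band is gamma, freq = 29 → Negative.

Positive, Negative, Negative, Negative, Negative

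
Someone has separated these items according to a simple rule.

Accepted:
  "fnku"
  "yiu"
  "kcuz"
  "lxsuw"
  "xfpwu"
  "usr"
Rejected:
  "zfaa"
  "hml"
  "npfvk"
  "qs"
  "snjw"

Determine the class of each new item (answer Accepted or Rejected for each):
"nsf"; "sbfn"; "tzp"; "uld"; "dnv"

Rejected, Rejected, Rejected, Accepted, Rejected

All 'Accepted' examples share one property — contains 'u' — and every 'Rejected' example lacks it.
"nsf" → no 'u' → Rejected.
"sbfn" → no 'u' → Rejected.
"tzp" → no 'u' → Rejected.
"uld" → has 'u' → Accepted.
"dnv" → no 'u' → Rejected.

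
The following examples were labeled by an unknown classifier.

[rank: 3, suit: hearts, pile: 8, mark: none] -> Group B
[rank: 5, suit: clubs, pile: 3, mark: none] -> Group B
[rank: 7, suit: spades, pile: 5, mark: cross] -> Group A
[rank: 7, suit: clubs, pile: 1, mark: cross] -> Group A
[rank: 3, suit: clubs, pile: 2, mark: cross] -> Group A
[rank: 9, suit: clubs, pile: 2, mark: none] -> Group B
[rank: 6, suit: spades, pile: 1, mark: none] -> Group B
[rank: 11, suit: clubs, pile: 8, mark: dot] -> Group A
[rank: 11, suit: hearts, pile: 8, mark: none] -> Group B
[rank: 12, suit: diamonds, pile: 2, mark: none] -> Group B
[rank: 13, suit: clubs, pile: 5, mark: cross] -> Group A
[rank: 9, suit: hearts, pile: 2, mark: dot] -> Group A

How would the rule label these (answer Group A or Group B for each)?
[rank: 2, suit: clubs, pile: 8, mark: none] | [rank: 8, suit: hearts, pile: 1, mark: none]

Group B, Group B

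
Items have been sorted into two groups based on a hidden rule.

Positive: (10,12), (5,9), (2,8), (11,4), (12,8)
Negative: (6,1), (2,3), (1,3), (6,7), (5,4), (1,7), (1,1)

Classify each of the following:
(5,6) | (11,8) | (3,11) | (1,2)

The pattern is that an item is 'Positive' exactly when: max ≥ 8.

Negative, Positive, Positive, Negative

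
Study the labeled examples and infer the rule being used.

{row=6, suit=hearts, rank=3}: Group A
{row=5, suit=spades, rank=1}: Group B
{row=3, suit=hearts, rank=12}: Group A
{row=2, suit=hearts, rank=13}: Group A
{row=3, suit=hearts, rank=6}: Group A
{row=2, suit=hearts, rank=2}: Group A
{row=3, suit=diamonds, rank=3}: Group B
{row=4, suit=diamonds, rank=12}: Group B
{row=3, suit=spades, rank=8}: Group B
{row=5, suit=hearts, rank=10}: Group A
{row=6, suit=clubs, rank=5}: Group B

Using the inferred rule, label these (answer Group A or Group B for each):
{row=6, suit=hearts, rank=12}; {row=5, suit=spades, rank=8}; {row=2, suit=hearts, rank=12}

The rule appears to be: suit is hearts.
{row=6, suit=hearts, rank=12}: suit is hearts, satisfies this → Group A. {row=5, suit=spades, rank=8}: suit is spades, lacks this property → Group B. {row=2, suit=hearts, rank=12}: suit is hearts, satisfies this → Group A.

Group A, Group B, Group A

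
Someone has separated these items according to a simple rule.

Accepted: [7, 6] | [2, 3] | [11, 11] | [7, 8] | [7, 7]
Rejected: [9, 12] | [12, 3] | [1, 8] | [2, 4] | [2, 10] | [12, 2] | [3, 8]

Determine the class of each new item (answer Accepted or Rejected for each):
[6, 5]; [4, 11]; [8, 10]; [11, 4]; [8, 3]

The classifier is using: |first − second| ≤ 1.
Accepted: [6, 5], since |6−5| = 1.
Rejected: [4, 11], since |4−11| = 7.
Rejected: [8, 10], since |8−10| = 2.
Rejected: [11, 4], since |11−4| = 7.
Rejected: [8, 3], since |8−3| = 5.

Accepted, Rejected, Rejected, Rejected, Rejected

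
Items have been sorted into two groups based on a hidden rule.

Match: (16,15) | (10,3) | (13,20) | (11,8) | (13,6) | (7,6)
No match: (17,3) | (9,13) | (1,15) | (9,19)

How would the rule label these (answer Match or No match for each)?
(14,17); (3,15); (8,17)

Match, No match, Match

'Match' ⟺ sum is odd.
(14,17): Match (14+17 = 31).
(3,15): No match (3+15 = 18).
(8,17): Match (8+17 = 25).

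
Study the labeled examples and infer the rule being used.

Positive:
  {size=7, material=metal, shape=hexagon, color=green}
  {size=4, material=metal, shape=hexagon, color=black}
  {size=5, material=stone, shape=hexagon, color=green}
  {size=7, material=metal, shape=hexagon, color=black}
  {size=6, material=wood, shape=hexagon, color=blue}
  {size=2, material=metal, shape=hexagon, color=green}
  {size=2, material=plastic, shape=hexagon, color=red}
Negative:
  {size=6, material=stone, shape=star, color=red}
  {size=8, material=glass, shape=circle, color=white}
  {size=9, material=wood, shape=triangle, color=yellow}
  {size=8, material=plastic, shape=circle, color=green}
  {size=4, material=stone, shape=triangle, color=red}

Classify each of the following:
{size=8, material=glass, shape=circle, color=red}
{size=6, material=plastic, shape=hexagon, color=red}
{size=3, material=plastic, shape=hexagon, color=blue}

The distinguishing property — shape is hexagon — holds for all the 'Positive' cases and none of the 'Negative' cases.
{size=8, material=glass, shape=circle, color=red}: shape is circle — does not pass, so Negative. {size=6, material=plastic, shape=hexagon, color=red}: shape is hexagon — matches, so Positive. {size=3, material=plastic, shape=hexagon, color=blue}: shape is hexagon — matches, so Positive.

Negative, Positive, Positive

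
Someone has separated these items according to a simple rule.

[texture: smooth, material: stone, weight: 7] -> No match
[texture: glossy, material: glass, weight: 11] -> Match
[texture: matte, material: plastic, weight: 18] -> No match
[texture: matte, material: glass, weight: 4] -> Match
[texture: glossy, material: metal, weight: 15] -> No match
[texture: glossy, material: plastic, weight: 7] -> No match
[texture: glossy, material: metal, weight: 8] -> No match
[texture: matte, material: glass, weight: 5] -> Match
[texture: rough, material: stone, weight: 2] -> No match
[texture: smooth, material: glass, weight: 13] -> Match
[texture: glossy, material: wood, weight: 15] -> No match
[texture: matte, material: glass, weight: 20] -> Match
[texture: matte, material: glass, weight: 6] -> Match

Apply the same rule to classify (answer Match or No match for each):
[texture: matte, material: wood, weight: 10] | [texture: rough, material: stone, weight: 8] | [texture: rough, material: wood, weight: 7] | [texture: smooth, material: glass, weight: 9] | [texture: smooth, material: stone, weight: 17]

Rule: material is glass. This holds for each 'Match' example and fails for each 'No match' one.

No match, No match, No match, Match, No match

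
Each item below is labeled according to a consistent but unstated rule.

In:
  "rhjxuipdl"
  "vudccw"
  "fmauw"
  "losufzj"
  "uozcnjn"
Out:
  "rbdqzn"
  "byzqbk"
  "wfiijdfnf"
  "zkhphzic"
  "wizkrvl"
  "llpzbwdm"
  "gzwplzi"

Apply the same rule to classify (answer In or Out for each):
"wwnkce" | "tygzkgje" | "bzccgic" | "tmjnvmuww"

Looking at the examples, the only property every 'In' case has and every 'Out' case lacks is: contains 'u'.
"wwnkce" — no 'u', hence Out.
"tygzkgje" — no 'u', hence Out.
"bzccgic" — no 'u', hence Out.
"tmjnvmuww" — has 'u', hence In.

Out, Out, Out, In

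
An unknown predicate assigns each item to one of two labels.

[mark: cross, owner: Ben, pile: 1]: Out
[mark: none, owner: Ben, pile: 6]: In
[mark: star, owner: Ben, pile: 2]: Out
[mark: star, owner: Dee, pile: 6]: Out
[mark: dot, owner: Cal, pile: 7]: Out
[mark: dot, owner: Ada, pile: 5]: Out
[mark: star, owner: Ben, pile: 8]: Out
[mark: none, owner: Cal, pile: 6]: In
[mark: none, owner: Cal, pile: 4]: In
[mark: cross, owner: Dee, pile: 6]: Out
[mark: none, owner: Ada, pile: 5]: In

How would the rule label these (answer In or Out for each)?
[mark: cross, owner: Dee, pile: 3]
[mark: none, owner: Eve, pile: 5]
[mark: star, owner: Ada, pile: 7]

Out, In, Out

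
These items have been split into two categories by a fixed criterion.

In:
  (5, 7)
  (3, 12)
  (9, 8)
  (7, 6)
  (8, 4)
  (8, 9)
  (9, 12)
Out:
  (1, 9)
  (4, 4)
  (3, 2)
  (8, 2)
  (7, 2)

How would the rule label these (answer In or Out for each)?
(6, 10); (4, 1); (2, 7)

A rule that fits every label: sum ≥ 12 — true of each 'In' example, false of each 'Out' one.
(6, 10): 6+10 = 16, meets the rule → In. (4, 1): 4+1 = 5, does not pass → Out. (2, 7): 2+7 = 9, does not pass → Out.

In, Out, Out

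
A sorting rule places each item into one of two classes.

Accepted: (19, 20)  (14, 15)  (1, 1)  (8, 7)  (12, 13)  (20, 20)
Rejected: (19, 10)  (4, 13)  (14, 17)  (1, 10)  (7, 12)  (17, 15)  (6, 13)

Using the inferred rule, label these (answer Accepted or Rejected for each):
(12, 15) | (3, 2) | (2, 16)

Rejected, Accepted, Rejected

Every 'Accepted' example satisfies: |first − second| ≤ 1. None of the 'Rejected' examples do.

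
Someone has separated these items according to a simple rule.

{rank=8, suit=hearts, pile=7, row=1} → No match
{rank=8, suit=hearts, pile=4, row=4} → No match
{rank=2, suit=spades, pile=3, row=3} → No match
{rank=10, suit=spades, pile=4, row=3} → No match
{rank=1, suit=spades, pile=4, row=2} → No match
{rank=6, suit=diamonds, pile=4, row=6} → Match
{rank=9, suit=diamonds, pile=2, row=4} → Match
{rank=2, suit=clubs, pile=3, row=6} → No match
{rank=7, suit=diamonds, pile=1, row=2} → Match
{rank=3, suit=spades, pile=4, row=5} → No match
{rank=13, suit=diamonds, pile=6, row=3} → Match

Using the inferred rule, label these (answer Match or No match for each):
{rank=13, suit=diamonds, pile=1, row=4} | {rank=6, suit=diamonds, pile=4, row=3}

Match, Match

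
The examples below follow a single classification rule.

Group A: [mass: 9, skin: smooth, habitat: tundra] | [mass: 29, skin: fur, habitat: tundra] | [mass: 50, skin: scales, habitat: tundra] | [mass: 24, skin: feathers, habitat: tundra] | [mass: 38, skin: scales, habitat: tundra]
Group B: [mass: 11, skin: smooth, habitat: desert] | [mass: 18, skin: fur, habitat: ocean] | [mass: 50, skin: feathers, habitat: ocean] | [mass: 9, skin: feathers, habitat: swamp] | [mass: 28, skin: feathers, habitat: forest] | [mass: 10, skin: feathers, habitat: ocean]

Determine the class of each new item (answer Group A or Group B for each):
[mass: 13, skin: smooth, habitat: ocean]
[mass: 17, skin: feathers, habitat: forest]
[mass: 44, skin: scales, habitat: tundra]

Group B, Group B, Group A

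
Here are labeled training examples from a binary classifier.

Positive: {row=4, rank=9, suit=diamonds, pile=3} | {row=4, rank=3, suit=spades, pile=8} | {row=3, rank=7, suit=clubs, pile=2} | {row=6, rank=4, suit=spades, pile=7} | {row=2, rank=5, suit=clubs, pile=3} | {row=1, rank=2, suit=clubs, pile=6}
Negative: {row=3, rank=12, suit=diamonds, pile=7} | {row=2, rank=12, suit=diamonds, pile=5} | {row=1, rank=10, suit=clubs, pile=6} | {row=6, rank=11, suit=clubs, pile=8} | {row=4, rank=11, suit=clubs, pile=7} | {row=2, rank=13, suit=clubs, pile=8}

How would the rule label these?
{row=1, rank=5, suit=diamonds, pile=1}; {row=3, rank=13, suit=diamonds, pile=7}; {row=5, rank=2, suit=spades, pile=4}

Positive, Negative, Positive

Every 'Positive' example satisfies: rank ≤ 9. None of the 'Negative' examples do.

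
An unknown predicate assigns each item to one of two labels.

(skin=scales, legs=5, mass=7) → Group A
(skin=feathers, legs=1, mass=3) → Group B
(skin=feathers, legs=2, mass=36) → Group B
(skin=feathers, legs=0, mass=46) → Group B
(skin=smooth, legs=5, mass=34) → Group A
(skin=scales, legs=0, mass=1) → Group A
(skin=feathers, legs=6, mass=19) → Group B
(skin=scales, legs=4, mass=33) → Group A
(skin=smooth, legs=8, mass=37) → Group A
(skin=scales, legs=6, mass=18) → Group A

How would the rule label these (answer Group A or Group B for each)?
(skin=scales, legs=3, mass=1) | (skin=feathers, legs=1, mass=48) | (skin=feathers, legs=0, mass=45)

Group A, Group B, Group B

The pattern is that an item is 'Group A' exactly when: skin is not feathers.
(skin=scales, legs=3, mass=1): skin is scales — satisfies this, so Group A. (skin=feathers, legs=1, mass=48): skin is feathers — fails this test, so Group B. (skin=feathers, legs=0, mass=45): skin is feathers — fails this test, so Group B.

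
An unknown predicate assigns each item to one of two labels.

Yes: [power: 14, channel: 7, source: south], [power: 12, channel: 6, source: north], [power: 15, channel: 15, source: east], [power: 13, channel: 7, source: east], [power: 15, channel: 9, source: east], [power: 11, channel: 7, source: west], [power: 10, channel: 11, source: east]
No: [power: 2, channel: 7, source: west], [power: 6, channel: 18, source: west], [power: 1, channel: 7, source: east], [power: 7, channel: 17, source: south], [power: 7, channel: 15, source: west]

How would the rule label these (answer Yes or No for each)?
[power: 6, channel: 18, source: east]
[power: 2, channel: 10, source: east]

No, No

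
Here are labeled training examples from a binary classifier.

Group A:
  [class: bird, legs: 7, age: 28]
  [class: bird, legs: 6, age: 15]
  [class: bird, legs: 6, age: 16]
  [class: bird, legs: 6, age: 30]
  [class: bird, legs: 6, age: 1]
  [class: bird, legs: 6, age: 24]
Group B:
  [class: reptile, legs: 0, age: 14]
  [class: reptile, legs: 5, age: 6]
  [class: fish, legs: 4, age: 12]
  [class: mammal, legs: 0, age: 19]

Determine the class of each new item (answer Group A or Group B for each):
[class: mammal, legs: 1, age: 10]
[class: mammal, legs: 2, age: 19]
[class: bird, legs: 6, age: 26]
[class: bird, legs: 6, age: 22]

'Group A' ⟺ class is bird.
[class: mammal, legs: 1, age: 10]: class is mammal, doesn't qualify → Group B.
[class: mammal, legs: 2, age: 19]: class is mammal, doesn't qualify → Group B.
[class: bird, legs: 6, age: 26]: class is bird, fits → Group A.
[class: bird, legs: 6, age: 22]: class is bird, fits → Group A.

Group B, Group B, Group A, Group A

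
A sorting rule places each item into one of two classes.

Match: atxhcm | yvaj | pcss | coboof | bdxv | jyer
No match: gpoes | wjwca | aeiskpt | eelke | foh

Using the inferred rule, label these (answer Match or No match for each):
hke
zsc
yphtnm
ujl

No match, No match, Match, No match

The rule appears to be: even length.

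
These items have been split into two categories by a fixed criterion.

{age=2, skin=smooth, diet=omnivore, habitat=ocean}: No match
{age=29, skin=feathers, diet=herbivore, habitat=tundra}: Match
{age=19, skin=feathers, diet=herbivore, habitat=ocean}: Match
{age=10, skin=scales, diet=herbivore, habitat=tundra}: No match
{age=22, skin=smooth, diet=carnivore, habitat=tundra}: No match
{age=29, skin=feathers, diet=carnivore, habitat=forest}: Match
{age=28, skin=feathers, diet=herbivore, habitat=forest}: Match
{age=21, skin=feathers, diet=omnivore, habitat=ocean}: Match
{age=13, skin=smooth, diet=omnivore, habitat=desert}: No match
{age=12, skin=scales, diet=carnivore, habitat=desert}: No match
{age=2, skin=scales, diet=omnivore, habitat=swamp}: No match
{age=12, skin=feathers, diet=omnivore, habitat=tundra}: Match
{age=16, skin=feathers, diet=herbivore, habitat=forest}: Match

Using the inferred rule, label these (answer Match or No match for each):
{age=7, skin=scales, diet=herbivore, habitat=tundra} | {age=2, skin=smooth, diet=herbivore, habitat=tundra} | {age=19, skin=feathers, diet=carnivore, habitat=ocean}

No match, No match, Match

Checking candidate rules against both groups, what survives is: skin is feathers.
{age=7, skin=scales, diet=herbivore, habitat=tundra} — skin is scales, hence No match.
{age=2, skin=smooth, diet=herbivore, habitat=tundra} — skin is smooth, hence No match.
{age=19, skin=feathers, diet=carnivore, habitat=ocean} — skin is feathers, hence Match.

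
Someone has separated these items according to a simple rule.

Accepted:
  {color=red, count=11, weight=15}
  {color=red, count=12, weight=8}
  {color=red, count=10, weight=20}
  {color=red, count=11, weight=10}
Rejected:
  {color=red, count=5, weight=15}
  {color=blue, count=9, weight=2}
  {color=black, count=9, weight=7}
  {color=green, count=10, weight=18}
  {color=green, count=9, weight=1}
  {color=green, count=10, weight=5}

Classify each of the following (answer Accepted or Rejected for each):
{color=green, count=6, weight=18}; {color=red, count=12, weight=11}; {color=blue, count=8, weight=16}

The classifier is using: color is red AND count ≥ 9.
{color=green, count=6, weight=18}: Rejected (color is green, count = 6). {color=red, count=12, weight=11}: Accepted (color is red, count = 12). {color=blue, count=8, weight=16}: Rejected (color is blue, count = 8).

Rejected, Accepted, Rejected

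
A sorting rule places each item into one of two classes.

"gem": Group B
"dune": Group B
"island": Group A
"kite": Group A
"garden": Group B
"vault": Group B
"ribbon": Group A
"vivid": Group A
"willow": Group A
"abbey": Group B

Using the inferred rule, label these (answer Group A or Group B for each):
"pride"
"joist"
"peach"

Group A, Group A, Group B

The distinguishing property — contains 'i' — holds for all the 'Group A' cases and none of the 'Group B' cases.
"pride": has 'i' — satisfies this, so Group A.
"joist": has 'i' — satisfies this, so Group A.
"peach": no 'i' — doesn't match, so Group B.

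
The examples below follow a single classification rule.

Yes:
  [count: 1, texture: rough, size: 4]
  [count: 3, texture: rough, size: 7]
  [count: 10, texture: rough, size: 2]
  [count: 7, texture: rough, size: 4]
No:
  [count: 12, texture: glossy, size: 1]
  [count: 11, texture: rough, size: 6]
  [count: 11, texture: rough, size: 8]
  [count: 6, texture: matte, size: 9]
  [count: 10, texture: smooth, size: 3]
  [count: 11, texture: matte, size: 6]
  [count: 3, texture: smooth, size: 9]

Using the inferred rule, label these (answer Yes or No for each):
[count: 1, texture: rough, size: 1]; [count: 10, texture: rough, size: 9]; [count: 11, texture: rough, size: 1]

Yes, Yes, No

The common property of the 'Yes' items is: texture is rough AND count ≤ 10. No 'No' item has it.
[count: 1, texture: rough, size: 1] — texture is rough, count = 1, hence Yes. [count: 10, texture: rough, size: 9] — texture is rough, count = 10, hence Yes. [count: 11, texture: rough, size: 1] — texture is rough, count = 11, hence No.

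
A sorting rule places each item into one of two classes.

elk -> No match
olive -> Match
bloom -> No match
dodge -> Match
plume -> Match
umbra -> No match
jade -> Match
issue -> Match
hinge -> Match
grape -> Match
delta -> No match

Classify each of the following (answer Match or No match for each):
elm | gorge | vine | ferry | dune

The simplest hypothesis consistent with all the labels is: ends with 'e'.

No match, Match, Match, No match, Match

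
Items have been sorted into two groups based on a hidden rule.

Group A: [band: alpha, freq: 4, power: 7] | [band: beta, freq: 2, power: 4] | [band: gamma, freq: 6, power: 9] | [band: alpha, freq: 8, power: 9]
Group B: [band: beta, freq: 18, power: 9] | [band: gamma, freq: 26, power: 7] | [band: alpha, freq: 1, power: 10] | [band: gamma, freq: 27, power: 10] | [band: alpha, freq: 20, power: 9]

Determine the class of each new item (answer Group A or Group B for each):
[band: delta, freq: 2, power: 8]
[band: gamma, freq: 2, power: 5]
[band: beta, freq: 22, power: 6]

The classifier is using: freq ≥ 2 AND freq ≤ 8.
[band: delta, freq: 2, power: 8]: freq = 2 — checks out, so Group A.
[band: gamma, freq: 2, power: 5]: freq = 2 — checks out, so Group A.
[band: beta, freq: 22, power: 6]: freq = 22 — doesn't match, so Group B.

Group A, Group A, Group B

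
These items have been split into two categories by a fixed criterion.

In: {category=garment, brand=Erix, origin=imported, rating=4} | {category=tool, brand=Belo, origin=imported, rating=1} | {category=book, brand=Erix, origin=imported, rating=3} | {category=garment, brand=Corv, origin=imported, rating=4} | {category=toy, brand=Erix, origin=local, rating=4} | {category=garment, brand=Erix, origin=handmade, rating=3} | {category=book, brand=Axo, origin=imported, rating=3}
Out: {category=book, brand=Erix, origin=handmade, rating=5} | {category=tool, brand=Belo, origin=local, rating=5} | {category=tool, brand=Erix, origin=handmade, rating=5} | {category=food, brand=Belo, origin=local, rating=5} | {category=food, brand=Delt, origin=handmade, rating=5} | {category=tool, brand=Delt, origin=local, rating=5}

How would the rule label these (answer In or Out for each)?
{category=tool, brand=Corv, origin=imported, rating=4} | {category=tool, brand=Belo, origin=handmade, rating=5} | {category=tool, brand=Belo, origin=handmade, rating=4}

In, Out, In

The distinguishing property — rating ≤ 4 — holds for all the 'In' cases and none of the 'Out' cases.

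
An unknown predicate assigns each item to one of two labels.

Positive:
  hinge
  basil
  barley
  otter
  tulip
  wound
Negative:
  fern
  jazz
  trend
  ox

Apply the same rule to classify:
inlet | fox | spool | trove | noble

A rule that fits every label: has ≥ 2 vowels — true of each 'Positive' example, false of each 'Negative' one.
Positive: inlet, since 2 vowels.
Negative: fox, since 1 vowel.
Positive: spool, since 2 vowels.
Positive: trove, since 2 vowels.
Positive: noble, since 2 vowels.

Positive, Negative, Positive, Positive, Positive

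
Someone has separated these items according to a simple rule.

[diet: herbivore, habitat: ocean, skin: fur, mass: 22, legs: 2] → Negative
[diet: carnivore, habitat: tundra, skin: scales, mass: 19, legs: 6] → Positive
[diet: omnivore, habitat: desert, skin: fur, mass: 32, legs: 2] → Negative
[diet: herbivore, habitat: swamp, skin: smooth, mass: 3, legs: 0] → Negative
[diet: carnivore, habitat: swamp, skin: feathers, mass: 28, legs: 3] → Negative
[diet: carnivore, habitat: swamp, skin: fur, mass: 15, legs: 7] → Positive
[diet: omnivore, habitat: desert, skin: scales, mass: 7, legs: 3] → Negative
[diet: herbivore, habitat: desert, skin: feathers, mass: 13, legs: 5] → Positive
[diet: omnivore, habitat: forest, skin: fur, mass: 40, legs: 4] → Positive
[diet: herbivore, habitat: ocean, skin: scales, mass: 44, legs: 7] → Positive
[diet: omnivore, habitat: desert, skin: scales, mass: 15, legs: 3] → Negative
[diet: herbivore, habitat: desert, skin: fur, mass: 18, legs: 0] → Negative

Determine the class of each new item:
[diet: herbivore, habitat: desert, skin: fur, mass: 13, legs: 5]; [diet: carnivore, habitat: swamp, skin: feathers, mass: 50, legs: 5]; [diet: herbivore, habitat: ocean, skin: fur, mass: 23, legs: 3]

All 'Positive' examples share one property — legs ≥ 4 — and every 'Negative' example lacks it.

Positive, Positive, Negative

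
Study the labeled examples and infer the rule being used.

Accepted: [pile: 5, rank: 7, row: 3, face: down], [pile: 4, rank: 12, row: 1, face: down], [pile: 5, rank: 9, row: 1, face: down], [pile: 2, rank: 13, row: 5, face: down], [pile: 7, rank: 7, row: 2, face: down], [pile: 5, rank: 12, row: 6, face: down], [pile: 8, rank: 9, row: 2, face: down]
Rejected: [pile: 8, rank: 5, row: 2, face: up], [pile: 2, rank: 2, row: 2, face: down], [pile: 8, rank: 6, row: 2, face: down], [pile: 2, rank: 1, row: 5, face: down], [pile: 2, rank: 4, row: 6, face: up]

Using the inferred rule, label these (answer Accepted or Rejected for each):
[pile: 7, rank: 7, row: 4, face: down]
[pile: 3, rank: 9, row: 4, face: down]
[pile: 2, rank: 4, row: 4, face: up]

The distinguishing property — rank ≥ 7 — holds for all the 'Accepted' cases and none of the 'Rejected' cases.
[pile: 7, rank: 7, row: 4, face: down]: rank = 7 — meets the rule, so Accepted. [pile: 3, rank: 9, row: 4, face: down]: rank = 9 — meets the rule, so Accepted. [pile: 2, rank: 4, row: 4, face: up]: rank = 4 — does not satisfy this, so Rejected.

Accepted, Accepted, Rejected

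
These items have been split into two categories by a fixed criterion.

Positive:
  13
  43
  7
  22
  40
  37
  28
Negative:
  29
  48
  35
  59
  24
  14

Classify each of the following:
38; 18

The distinguishing property — ≡ 1 (mod 3) — holds for all the 'Positive' cases and none of the 'Negative' cases.
38 — 38 mod 3 = 2, hence Negative. 18 — 18 mod 3 = 0, hence Negative.

Negative, Negative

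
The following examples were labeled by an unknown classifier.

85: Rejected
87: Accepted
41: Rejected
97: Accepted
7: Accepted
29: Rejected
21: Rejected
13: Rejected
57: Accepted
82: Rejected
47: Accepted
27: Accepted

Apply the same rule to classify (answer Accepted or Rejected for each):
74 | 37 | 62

Rejected, Accepted, Rejected

The distinguishing property — ends in digit 7 — holds for all the 'Accepted' cases and none of the 'Rejected' cases.
74: last digit 4, doesn't match → Rejected.
37: last digit 7, fits → Accepted.
62: last digit 2, doesn't match → Rejected.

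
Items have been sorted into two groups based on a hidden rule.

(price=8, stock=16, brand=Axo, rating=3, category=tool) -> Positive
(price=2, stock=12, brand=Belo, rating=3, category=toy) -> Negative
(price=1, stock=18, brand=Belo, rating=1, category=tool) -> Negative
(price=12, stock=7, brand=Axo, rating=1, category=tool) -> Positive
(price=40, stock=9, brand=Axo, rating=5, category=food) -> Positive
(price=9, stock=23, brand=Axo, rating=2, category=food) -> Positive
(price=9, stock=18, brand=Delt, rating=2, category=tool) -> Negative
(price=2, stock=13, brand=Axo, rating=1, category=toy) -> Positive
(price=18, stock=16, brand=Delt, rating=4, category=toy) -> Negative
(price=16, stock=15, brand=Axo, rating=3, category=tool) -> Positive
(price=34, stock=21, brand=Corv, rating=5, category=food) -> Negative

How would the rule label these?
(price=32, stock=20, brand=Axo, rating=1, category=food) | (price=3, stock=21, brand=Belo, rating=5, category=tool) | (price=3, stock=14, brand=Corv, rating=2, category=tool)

Positive, Negative, Negative

All 'Positive' examples share one property — brand is Axo — and every 'Negative' example lacks it.
Positive: (price=32, stock=20, brand=Axo, rating=1, category=food), since brand is Axo. Negative: (price=3, stock=21, brand=Belo, rating=5, category=tool), since brand is Belo. Negative: (price=3, stock=14, brand=Corv, rating=2, category=tool), since brand is Corv.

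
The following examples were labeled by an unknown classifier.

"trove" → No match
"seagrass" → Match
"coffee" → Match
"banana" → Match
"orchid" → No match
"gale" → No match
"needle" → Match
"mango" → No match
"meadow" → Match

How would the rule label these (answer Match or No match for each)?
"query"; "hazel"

No match, No match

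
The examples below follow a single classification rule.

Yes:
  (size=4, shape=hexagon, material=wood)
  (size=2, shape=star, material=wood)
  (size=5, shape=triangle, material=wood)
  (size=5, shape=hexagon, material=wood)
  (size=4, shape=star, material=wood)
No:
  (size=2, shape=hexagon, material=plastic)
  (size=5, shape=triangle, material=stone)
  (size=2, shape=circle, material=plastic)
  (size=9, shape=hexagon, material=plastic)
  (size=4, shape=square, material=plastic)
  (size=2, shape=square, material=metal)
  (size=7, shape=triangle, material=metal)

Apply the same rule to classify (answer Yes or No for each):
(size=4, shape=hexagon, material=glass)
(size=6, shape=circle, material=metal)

The simplest hypothesis consistent with all the labels is: material is wood.
No: (size=4, shape=hexagon, material=glass), since material is glass.
No: (size=6, shape=circle, material=metal), since material is metal.

No, No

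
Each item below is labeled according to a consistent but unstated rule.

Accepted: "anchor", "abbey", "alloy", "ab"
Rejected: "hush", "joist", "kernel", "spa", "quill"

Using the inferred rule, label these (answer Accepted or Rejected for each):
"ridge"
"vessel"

Rejected, Rejected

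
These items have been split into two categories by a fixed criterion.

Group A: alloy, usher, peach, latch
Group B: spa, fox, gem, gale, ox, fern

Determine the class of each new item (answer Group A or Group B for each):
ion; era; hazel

Group B, Group B, Group A

A rule that fits every label: length 5 — true of each 'Group A' example, false of each 'Group B' one.
ion: Group B (length 3).
era: Group B (length 3).
hazel: Group A (length 5).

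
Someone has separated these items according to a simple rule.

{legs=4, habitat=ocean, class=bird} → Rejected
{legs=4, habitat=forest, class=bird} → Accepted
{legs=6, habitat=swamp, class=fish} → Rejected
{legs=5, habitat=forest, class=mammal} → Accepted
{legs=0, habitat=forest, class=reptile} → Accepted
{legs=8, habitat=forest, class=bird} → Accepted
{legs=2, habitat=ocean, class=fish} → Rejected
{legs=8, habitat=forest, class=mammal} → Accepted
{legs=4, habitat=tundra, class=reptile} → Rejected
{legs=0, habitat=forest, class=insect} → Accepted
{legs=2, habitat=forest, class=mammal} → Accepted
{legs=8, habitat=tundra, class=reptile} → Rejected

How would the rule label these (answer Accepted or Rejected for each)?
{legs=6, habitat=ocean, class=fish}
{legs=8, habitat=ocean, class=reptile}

The classifier is using: habitat is forest.
Rejected: {legs=6, habitat=ocean, class=fish}, since habitat is ocean.
Rejected: {legs=8, habitat=ocean, class=reptile}, since habitat is ocean.

Rejected, Rejected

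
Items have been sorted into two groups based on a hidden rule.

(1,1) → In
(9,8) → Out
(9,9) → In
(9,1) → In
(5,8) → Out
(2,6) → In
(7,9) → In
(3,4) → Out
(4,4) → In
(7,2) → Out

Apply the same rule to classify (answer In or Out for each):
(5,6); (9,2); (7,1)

Out, Out, In

Looking at the examples, the only property every 'In' case has and every 'Out' case lacks is: sum is even.
(5,6): 5+6 = 11 — doesn't qualify, so Out.
(9,2): 9+2 = 11 — doesn't qualify, so Out.
(7,1): 7+1 = 8 — qualifies, so In.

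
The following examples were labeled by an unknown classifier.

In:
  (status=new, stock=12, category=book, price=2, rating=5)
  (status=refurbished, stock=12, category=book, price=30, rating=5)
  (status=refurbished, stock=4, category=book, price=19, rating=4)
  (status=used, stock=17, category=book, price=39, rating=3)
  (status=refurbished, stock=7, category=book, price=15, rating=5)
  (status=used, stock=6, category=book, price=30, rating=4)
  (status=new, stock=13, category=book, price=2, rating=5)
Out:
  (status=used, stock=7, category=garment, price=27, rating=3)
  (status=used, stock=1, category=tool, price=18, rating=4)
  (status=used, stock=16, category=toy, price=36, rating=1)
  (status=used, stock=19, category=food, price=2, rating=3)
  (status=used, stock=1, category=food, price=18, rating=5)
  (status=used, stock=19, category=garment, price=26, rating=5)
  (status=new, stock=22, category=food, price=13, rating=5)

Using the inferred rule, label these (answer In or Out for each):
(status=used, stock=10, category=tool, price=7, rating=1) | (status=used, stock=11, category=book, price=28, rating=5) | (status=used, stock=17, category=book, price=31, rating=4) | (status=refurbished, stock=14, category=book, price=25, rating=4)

Out, In, In, In

Rule: category is book. This holds for each 'In' example and fails for each 'Out' one.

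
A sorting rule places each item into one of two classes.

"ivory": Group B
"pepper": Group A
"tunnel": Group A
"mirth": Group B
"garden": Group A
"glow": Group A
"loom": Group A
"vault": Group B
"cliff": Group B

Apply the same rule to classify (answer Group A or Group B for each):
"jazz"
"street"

Group A, Group A

Rule: even length. This holds for each 'Group A' example and fails for each 'Group B' one.
"jazz": length 4 — has this property, so Group A. "street": length 6 — has this property, so Group A.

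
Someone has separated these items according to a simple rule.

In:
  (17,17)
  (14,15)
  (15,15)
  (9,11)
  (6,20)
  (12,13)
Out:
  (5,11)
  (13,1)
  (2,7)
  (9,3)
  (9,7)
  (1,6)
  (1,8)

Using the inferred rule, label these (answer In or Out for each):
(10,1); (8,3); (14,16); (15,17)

Every 'In' example satisfies: sum ≥ 20. None of the 'Out' examples do.
(10,1): Out (10+1 = 11).
(8,3): Out (8+3 = 11).
(14,16): In (14+16 = 30).
(15,17): In (15+17 = 32).

Out, Out, In, In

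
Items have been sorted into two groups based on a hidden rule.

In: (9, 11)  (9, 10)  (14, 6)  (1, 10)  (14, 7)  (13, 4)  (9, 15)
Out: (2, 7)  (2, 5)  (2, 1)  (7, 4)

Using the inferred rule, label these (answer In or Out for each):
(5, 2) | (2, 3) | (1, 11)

Every 'In' example satisfies: max ≥ 9. None of the 'Out' examples do.

Out, Out, In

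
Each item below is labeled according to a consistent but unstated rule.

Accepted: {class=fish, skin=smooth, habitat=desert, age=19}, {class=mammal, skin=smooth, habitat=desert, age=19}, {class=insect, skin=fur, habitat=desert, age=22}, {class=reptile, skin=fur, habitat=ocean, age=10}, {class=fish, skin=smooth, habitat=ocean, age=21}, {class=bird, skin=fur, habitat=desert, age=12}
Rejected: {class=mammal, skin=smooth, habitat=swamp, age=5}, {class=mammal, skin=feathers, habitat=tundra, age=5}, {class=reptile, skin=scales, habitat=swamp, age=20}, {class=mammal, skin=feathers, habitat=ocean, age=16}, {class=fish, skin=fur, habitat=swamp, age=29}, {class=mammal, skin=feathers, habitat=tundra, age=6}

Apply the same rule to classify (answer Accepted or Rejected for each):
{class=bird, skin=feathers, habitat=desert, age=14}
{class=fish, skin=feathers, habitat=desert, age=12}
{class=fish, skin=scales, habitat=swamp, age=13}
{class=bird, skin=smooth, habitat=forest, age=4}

Rejected, Rejected, Rejected, Accepted

The simplest hypothesis consistent with all the labels is: habitat is not swamp AND skin is not feathers.
Rejected: {class=bird, skin=feathers, habitat=desert, age=14}, since habitat is desert, skin is feathers.
Rejected: {class=fish, skin=feathers, habitat=desert, age=12}, since habitat is desert, skin is feathers.
Rejected: {class=fish, skin=scales, habitat=swamp, age=13}, since habitat is swamp, skin is scales.
Accepted: {class=bird, skin=smooth, habitat=forest, age=4}, since habitat is forest, skin is smooth.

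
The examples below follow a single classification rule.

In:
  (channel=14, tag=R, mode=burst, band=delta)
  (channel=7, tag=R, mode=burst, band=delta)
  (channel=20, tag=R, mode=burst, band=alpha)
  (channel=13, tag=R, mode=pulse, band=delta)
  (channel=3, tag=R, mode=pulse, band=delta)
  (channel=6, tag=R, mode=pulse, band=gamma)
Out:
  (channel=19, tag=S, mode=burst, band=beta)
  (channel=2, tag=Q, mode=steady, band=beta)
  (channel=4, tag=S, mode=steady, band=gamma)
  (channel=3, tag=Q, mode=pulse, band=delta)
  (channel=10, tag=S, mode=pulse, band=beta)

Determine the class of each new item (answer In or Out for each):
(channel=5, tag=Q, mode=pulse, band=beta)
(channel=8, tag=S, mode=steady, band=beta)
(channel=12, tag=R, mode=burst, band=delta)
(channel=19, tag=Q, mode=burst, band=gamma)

Out, Out, In, Out

Rule: tag is R. This holds for each 'In' example and fails for each 'Out' one.
(channel=5, tag=Q, mode=pulse, band=beta) → tag is Q → Out.
(channel=8, tag=S, mode=steady, band=beta) → tag is S → Out.
(channel=12, tag=R, mode=burst, band=delta) → tag is R → In.
(channel=19, tag=Q, mode=burst, band=gamma) → tag is Q → Out.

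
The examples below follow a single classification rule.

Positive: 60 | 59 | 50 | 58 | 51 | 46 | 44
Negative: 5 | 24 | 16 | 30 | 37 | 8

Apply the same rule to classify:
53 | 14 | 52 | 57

Positive, Negative, Positive, Positive

The common property of the 'Positive' items is: at least 44. No 'Negative' item has it.
53: 53 ≥ 44 — has this property, so Positive.
14: 14 < 44 — fails this test, so Negative.
52: 52 ≥ 44 — has this property, so Positive.
57: 57 ≥ 44 — has this property, so Positive.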